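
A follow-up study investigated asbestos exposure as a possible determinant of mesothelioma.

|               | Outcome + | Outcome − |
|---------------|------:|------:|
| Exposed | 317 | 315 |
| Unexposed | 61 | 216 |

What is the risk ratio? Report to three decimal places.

Cells: a = 317, b = 315, c = 61, d = 216.
Risk in exposed = 317/632 = 0.50158; risk in unexposed = 61/277 = 0.22022.
RR = 0.50158 / 0.22022 = 2.27768
The risk among the exposed is 2.28 times that among the unexposed.

2.278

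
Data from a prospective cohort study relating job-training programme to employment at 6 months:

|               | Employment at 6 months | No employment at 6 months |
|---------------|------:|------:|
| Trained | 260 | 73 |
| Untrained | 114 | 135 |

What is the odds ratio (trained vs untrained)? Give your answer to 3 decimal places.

4.218

Cells: a = 260, b = 73, c = 114, d = 135.
OR = (a·d)/(b·c) = (260 × 135) / (73 × 114) = 35100 / 8322 = 4.21774
The odds of employment at 6 months are about 4.22 times as high in the trained group.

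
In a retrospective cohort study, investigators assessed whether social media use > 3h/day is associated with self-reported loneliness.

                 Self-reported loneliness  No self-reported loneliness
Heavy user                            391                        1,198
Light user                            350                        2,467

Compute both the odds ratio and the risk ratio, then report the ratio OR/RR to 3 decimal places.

Cells: a = 391, b = 1198, c = 350, d = 2467.
OR = (391·2467)/(1198·350) = 964597/419300 = 2.30049
Risk in exposed = 391/1589 = 0.24607; risk in unexposed = 350/2817 = 0.12425; RR = 1.98049
OR/RR = 2.30049 / 1.98049 = 1.16158
The outcome is not rare, so the OR lies further from 1 than the RR.

1.162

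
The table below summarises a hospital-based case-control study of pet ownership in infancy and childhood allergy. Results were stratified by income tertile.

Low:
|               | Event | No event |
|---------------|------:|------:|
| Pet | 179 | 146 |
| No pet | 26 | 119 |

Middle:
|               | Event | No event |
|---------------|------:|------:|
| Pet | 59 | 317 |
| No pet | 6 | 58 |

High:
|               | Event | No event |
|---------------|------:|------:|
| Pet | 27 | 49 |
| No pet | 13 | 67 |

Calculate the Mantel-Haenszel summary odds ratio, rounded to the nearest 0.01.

3.93

OR_MH = Σ(aᵢdᵢ/nᵢ) / Σ(bᵢcᵢ/nᵢ), where nᵢ is the stratum total.
Stratum 1 (Low): n = 470; a·d/n = 179·119/470 = 45.3213; b·c/n = 146·26/470 = 8.0766
Stratum 2 (Middle): n = 440; a·d/n = 59·58/440 = 7.7773; b·c/n = 317·6/440 = 4.3227
Stratum 3 (High): n = 156; a·d/n = 27·67/156 = 11.5962; b·c/n = 49·13/156 = 4.0833
OR_MH = (45.3213 + 7.7773 + 11.5962) / (8.0766 + 4.3227 + 4.0833) = 64.6947 / 16.4827 = 3.92502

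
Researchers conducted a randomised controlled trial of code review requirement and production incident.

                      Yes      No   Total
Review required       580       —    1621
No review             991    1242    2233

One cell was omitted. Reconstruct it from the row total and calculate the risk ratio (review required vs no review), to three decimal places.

The missing cell is in the exposed row: 1621 − 580 = 1041.
So a = 580, b = 1041, c = 991, d = 1242.
RR = [a/(a+b)] / [c/(c+d)] = (580/1621) / (991/2233) = 0.35780/0.44380 = 0.80623

0.806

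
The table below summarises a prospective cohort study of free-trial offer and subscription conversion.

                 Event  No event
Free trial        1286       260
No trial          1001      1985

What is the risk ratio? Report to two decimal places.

Cells: a = 1286, b = 260, c = 1001, d = 1985.
Risk in exposed = 1286/1546 = 0.83182; risk in unexposed = 1001/2986 = 0.33523.
RR = 0.83182 / 0.33523 = 2.48135
The risk among the exposed is 2.48 times that among the unexposed.

2.48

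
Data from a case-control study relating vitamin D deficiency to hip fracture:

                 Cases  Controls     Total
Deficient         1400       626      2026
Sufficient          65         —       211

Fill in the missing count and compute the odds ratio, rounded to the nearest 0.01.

5.02

The missing cell is in the unexposed row: 211 − 65 = 146.
So a = 1400, b = 626, c = 65, d = 146.
OR = (a·d)/(b·c) = (1400 × 146) / (626 × 65) = 204400 / 40690 = 5.02335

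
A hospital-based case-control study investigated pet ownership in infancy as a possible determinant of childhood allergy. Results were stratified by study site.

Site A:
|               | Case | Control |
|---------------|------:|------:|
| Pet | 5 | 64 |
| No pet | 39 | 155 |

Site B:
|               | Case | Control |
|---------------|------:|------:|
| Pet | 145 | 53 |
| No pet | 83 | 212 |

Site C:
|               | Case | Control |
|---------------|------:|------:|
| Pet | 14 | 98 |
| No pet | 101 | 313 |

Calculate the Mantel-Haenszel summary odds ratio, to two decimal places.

OR_MH = Σ(aᵢdᵢ/nᵢ) / Σ(bᵢcᵢ/nᵢ), where nᵢ is the stratum total.
Stratum 1 (Site A): n = 263; a·d/n = 5·155/263 = 2.9468; b·c/n = 64·39/263 = 9.4905
Stratum 2 (Site B): n = 493; a·d/n = 145·212/493 = 62.3529; b·c/n = 53·83/493 = 8.9229
Stratum 3 (Site C): n = 526; a·d/n = 14·313/526 = 8.3308; b·c/n = 98·101/526 = 18.8175
OR_MH = (2.9468 + 62.3529 + 8.3308) / (9.4905 + 8.9229 + 18.8175) = 73.6305 / 37.2309 = 1.97767

1.98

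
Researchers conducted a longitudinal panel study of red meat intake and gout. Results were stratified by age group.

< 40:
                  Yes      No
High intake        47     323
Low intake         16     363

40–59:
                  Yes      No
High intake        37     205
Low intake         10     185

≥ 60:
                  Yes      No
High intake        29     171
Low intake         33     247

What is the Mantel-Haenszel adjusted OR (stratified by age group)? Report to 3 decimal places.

OR_MH = Σ(aᵢdᵢ/nᵢ) / Σ(bᵢcᵢ/nᵢ), where nᵢ is the stratum total.
Stratum 1 (< 40): n = 749; a·d/n = 47·363/749 = 22.7784; b·c/n = 323·16/749 = 6.8999
Stratum 2 (40–59): n = 437; a·d/n = 37·185/437 = 15.6636; b·c/n = 205·10/437 = 4.6911
Stratum 3 (≥ 60): n = 480; a·d/n = 29·247/480 = 14.9229; b·c/n = 171·33/480 = 11.7562
OR_MH = (22.7784 + 15.6636 + 14.9229) / (6.8999 + 4.6911 + 11.7562) = 53.3649 / 23.3472 = 2.28571

2.286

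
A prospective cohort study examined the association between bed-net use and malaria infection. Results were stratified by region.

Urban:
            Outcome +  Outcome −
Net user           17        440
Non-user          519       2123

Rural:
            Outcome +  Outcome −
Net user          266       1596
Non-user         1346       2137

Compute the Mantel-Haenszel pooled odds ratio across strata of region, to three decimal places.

0.248

OR_MH = Σ(aᵢdᵢ/nᵢ) / Σ(bᵢcᵢ/nᵢ), where nᵢ is the stratum total.
Stratum 1 (Urban): n = 3099; a·d/n = 17·2123/3099 = 11.6460; b·c/n = 440·519/3099 = 73.6883
Stratum 2 (Rural): n = 5345; a·d/n = 266·2137/5345 = 106.3502; b·c/n = 1596·1346/5345 = 401.9113
OR_MH = (11.6460 + 106.3502) / (73.6883 + 401.9113) = 117.9962 / 475.5996 = 0.24810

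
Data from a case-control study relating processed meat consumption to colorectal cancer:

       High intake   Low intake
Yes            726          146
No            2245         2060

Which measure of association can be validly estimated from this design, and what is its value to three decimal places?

Reading the table with exposure as columns: a = 726 (High intake, case), b = 2245 (High intake, non-case), c = 146 (Low intake, case), d = 2060.
This is a case-control study: participants were sampled on outcome status, so risks in the source population cannot be estimated directly — relative risk is not valid here. The odds ratio is the appropriate measure.
OR = (a·d)/(b·c) = (726 × 2060) / (2245 × 146) = 1495560 / 327770 = 4.56283

4.563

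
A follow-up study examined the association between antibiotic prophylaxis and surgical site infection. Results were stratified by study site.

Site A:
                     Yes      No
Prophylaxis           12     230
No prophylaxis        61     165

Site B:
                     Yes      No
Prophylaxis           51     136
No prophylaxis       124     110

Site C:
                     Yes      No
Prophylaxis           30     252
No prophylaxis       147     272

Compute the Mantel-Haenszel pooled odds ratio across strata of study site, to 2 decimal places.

OR_MH = Σ(aᵢdᵢ/nᵢ) / Σ(bᵢcᵢ/nᵢ), where nᵢ is the stratum total.
Stratum 1 (Site A): n = 468; a·d/n = 12·165/468 = 4.2308; b·c/n = 230·61/468 = 29.9786
Stratum 2 (Site B): n = 421; a·d/n = 51·110/421 = 13.3254; b·c/n = 136·124/421 = 40.0570
Stratum 3 (Site C): n = 701; a·d/n = 30·272/701 = 11.6405; b·c/n = 252·147/701 = 52.8445
OR_MH = (4.2308 + 13.3254 + 11.6405) / (29.9786 + 40.0570 + 52.8445) = 29.1967 / 122.8801 = 0.23760

0.24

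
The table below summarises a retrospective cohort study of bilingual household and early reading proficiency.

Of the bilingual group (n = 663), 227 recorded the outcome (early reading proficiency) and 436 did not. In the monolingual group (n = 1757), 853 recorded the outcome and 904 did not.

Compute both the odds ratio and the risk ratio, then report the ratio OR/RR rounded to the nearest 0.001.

0.782

From the description: a = 227, b = 436, c = 853, d = 904.
OR = (227·904)/(436·853) = 205208/371908 = 0.55177
Risk in exposed = 227/663 = 0.34238; risk in unexposed = 853/1757 = 0.48549; RR = 0.70524
OR/RR = 0.55177 / 0.70524 = 0.78239
The outcome is not rare, so the OR lies further from 1 than the RR.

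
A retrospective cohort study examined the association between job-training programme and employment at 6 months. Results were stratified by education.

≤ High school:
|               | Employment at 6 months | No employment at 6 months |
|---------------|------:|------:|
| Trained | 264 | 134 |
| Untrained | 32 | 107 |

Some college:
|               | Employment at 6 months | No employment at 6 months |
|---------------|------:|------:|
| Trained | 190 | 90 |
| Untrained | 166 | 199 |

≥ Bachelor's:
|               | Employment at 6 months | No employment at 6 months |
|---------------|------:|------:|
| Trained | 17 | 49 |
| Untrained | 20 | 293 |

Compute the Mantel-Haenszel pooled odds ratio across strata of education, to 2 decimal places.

3.69

OR_MH = Σ(aᵢdᵢ/nᵢ) / Σ(bᵢcᵢ/nᵢ), where nᵢ is the stratum total.
Stratum 1 (≤ High school): n = 537; a·d/n = 264·107/537 = 52.6034; b·c/n = 134·32/537 = 7.9851
Stratum 2 (Some college): n = 645; a·d/n = 190·199/645 = 58.6202; b·c/n = 90·166/645 = 23.1628
Stratum 3 (≥ Bachelor's): n = 379; a·d/n = 17·293/379 = 13.1425; b·c/n = 49·20/379 = 2.5858
OR_MH = (52.6034 + 58.6202 + 13.1425) / (7.9851 + 23.1628 + 2.5858) = 124.3660 / 33.7336 = 3.68670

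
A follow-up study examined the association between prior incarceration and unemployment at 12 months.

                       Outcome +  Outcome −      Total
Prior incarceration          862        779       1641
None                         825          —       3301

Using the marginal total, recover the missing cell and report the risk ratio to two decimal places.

2.10

The missing cell is in the unexposed row: 3301 − 825 = 2476.
So a = 862, b = 779, c = 825, d = 2476.
RR = [a/(a+b)] / [c/(c+d)] = (862/1641) / (825/3301) = 0.52529/0.24992 = 2.10179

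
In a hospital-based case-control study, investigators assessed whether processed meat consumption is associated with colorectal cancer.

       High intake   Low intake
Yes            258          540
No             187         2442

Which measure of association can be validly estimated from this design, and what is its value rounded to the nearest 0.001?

Reading the table with exposure as columns: a = 258 (High intake, case), b = 187 (High intake, non-case), c = 540 (Low intake, case), d = 2442.
This is a hospital-based case-control study: participants were sampled on outcome status, so risks in the source population cannot be estimated directly — relative risk is not valid here. The odds ratio is the appropriate measure.
OR = (a·d)/(b·c) = (258 × 2442) / (187 × 540) = 630036 / 100980 = 6.23922

6.239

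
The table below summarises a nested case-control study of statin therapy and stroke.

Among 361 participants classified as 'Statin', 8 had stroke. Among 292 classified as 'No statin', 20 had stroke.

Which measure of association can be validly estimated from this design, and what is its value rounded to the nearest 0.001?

From the description: a = 8, b = 353, c = 20, d = 272.
This is a nested case-control study: participants were sampled on outcome status, so risks in the source population cannot be estimated directly — relative risk is not valid here. The odds ratio is the appropriate measure.
OR = (a·d)/(b·c) = (8 × 272) / (353 × 20) = 2176 / 7060 = 0.30822

0.308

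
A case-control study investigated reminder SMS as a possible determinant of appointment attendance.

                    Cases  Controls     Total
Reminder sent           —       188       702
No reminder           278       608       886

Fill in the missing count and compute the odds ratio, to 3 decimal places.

The missing cell is in the exposed row: 702 − 188 = 514.
So a = 514, b = 188, c = 278, d = 608.
OR = (a·d)/(b·c) = (514 × 608) / (188 × 278) = 312512 / 52264 = 5.97949

5.979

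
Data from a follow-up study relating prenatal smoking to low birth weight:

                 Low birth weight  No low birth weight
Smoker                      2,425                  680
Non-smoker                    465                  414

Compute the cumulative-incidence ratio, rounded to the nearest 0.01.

Cells: a = 2425, b = 680, c = 465, d = 414.
Risk in exposed = 2425/3105 = 0.78100; risk in unexposed = 465/879 = 0.52901.
RR = 0.78100 / 0.52901 = 1.47634
The risk among the exposed is 1.48 times that among the unexposed.

1.48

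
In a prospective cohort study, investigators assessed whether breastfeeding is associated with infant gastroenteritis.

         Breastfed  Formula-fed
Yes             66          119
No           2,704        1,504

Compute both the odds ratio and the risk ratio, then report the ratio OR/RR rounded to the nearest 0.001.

0.949

Reading the table with exposure as columns: a = 66 (Breastfed, case), b = 2704 (Breastfed, non-case), c = 119 (Formula-fed, case), d = 1504.
OR = (66·1504)/(2704·119) = 99264/321776 = 0.30849
Risk in exposed = 66/2770 = 0.02383; risk in unexposed = 119/1623 = 0.07332; RR = 0.32496
OR/RR = 0.30849 / 0.32496 = 0.94930
The outcome is rare in both groups, so OR ≈ RR (ratio near 1).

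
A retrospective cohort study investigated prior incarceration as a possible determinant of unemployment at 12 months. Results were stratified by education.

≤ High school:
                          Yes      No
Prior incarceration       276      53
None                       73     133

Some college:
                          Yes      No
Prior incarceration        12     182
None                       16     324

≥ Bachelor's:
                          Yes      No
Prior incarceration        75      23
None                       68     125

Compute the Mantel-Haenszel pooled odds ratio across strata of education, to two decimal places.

OR_MH = Σ(aᵢdᵢ/nᵢ) / Σ(bᵢcᵢ/nᵢ), where nᵢ is the stratum total.
Stratum 1 (≤ High school): n = 535; a·d/n = 276·133/535 = 68.6131; b·c/n = 53·73/535 = 7.2318
Stratum 2 (Some college): n = 534; a·d/n = 12·324/534 = 7.2809; b·c/n = 182·16/534 = 5.4532
Stratum 3 (≥ Bachelor's): n = 291; a·d/n = 75·125/291 = 32.2165; b·c/n = 23·68/291 = 5.3746
OR_MH = (68.6131 + 7.2809 + 32.2165) / (7.2318 + 5.4532 + 5.3746) = 108.1105 / 18.0595 = 5.98634

5.99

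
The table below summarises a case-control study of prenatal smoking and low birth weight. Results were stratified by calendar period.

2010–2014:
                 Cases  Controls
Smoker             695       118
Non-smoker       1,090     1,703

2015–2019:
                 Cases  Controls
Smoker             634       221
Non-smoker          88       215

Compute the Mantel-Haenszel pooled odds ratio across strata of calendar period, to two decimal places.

OR_MH = Σ(aᵢdᵢ/nᵢ) / Σ(bᵢcᵢ/nᵢ), where nᵢ is the stratum total.
Stratum 1 (2010–2014): n = 3606; a·d/n = 695·1703/3606 = 328.2266; b·c/n = 118·1090/3606 = 35.6683
Stratum 2 (2015–2019): n = 1158; a·d/n = 634·215/1158 = 117.7116; b·c/n = 221·88/1158 = 16.7945
OR_MH = (328.2266 + 117.7116) / (35.6683 + 16.7945) = 445.9381 / 52.4628 = 8.50008

8.50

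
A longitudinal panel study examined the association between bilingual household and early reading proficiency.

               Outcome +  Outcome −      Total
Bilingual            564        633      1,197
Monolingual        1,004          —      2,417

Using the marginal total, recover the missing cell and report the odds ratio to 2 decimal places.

1.25

The missing cell is in the unexposed row: 2417 − 1004 = 1413.
So a = 564, b = 633, c = 1004, d = 1413.
OR = (a·d)/(b·c) = (564 × 1413) / (633 × 1004) = 796932 / 635532 = 1.25396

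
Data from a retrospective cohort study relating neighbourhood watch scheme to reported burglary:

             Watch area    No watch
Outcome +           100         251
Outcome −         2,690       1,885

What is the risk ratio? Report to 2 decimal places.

Reading the table with exposure as columns: a = 100 (Watch area, case), b = 2690 (Watch area, non-case), c = 251 (No watch, case), d = 1885.
Risk in exposed = 100/2790 = 0.03584; risk in unexposed = 251/2136 = 0.11751.
RR = 0.03584 / 0.11751 = 0.30502
The risk is 69% lower among the exposed than among the unexposed.

0.31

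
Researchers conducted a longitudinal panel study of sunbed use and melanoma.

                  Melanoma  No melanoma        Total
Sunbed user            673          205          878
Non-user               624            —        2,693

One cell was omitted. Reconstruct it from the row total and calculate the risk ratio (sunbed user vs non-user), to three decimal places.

3.308

The missing cell is in the unexposed row: 2693 − 624 = 2069.
So a = 673, b = 205, c = 624, d = 2069.
RR = [a/(a+b)] / [c/(c+d)] = (673/878) / (624/2693) = 0.76651/0.23171 = 3.30805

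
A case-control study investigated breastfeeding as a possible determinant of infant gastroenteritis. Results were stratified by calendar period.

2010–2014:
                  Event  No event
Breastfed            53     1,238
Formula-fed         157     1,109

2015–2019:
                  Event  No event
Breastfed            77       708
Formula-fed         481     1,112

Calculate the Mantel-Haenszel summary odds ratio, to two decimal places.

OR_MH = Σ(aᵢdᵢ/nᵢ) / Σ(bᵢcᵢ/nᵢ), where nᵢ is the stratum total.
Stratum 1 (2010–2014): n = 2557; a·d/n = 53·1109/2557 = 22.9867; b·c/n = 1238·157/2557 = 76.0133
Stratum 2 (2015–2019): n = 2378; a·d/n = 77·1112/2378 = 36.0067; b·c/n = 708·481/2378 = 143.2077
OR_MH = (22.9867 + 36.0067) / (76.0133 + 143.2077) = 58.9934 / 219.2210 = 0.26910

0.27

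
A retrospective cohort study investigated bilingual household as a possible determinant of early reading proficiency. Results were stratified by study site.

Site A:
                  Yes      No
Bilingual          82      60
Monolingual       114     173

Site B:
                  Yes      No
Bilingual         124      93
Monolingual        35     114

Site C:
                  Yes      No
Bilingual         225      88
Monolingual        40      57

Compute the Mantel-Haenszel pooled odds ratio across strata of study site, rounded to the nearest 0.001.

3.081

OR_MH = Σ(aᵢdᵢ/nᵢ) / Σ(bᵢcᵢ/nᵢ), where nᵢ is the stratum total.
Stratum 1 (Site A): n = 429; a·d/n = 82·173/429 = 33.0676; b·c/n = 60·114/429 = 15.9441
Stratum 2 (Site B): n = 366; a·d/n = 124·114/366 = 38.6230; b·c/n = 93·35/366 = 8.8934
Stratum 3 (Site C): n = 410; a·d/n = 225·57/410 = 31.2805; b·c/n = 88·40/410 = 8.5854
OR_MH = (33.0676 + 38.6230 + 31.2805) / (15.9441 + 8.8934 + 8.5854) = 102.9710 / 33.4229 = 3.08086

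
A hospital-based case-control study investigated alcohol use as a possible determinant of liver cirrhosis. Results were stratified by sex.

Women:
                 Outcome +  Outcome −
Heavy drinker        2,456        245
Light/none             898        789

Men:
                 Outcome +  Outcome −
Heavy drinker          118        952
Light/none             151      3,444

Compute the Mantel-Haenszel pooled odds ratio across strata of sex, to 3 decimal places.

OR_MH = Σ(aᵢdᵢ/nᵢ) / Σ(bᵢcᵢ/nᵢ), where nᵢ is the stratum total.
Stratum 1 (Women): n = 4388; a·d/n = 2456·789/4388 = 441.6098; b·c/n = 245·898/4388 = 50.1390
Stratum 2 (Men): n = 4665; a·d/n = 118·3444/4665 = 87.1151; b·c/n = 952·151/4665 = 30.8150
OR_MH = (441.6098 + 87.1151) / (50.1390 + 30.8150) = 528.7250 / 80.9540 = 6.53118

6.531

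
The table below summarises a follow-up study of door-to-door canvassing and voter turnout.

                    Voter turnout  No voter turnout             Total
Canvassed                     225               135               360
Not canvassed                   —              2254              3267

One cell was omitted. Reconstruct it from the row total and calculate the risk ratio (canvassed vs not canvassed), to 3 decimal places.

2.016

The missing cell is in the unexposed row: 3267 − 2254 = 1013.
So a = 225, b = 135, c = 1013, d = 2254.
RR = [a/(a+b)] / [c/(c+d)] = (225/360) / (1013/3267) = 0.62500/0.31007 = 2.01567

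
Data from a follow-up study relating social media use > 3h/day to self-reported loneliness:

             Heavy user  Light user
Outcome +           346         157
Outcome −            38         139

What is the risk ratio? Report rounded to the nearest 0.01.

1.70

Reading the table with exposure as columns: a = 346 (Heavy user, case), b = 38 (Heavy user, non-case), c = 157 (Light user, case), d = 139.
Risk in exposed = 346/384 = 0.90104; risk in unexposed = 157/296 = 0.53041.
RR = 0.90104 / 0.53041 = 1.69878
The risk among the exposed is 1.70 times that among the unexposed.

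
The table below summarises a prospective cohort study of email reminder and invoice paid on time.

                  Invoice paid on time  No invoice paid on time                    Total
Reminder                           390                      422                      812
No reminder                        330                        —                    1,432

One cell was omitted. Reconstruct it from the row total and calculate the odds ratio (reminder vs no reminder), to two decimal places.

3.09

The missing cell is in the unexposed row: 1432 − 330 = 1102.
So a = 390, b = 422, c = 330, d = 1102.
OR = (a·d)/(b·c) = (390 × 1102) / (422 × 330) = 429780 / 139260 = 3.08617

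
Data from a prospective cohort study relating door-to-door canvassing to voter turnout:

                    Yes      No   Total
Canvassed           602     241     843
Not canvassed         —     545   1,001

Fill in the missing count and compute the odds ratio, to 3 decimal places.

2.985

The missing cell is in the unexposed row: 1001 − 545 = 456.
So a = 602, b = 241, c = 456, d = 545.
OR = (a·d)/(b·c) = (602 × 545) / (241 × 456) = 328090 / 109896 = 2.98546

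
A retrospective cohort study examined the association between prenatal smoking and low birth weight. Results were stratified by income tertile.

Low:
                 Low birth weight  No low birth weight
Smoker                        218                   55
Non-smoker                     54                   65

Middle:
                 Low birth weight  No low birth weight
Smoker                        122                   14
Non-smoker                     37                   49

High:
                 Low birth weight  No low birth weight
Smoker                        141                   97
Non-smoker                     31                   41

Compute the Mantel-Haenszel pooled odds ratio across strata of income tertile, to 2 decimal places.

4.17

OR_MH = Σ(aᵢdᵢ/nᵢ) / Σ(bᵢcᵢ/nᵢ), where nᵢ is the stratum total.
Stratum 1 (Low): n = 392; a·d/n = 218·65/392 = 36.1480; b·c/n = 55·54/392 = 7.5765
Stratum 2 (Middle): n = 222; a·d/n = 122·49/222 = 26.9279; b·c/n = 14·37/222 = 2.3333
Stratum 3 (High): n = 310; a·d/n = 141·41/310 = 18.6484; b·c/n = 97·31/310 = 9.7000
OR_MH = (36.1480 + 26.9279 + 18.6484) / (7.5765 + 2.3333 + 9.7000) = 81.7243 / 19.6099 = 4.16751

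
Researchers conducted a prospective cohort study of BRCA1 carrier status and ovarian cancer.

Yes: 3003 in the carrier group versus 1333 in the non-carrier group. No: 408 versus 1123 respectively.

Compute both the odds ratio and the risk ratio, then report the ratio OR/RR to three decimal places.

3.823

From the description: a = 3003, b = 408, c = 1333, d = 1123.
OR = (3003·1123)/(408·1333) = 3372369/543864 = 6.20076
Risk in exposed = 3003/3411 = 0.88039; risk in unexposed = 1333/2456 = 0.54275; RR = 1.62208
OR/RR = 6.20076 / 1.62208 = 3.82272
The outcome is not rare, so the OR lies further from 1 than the RR.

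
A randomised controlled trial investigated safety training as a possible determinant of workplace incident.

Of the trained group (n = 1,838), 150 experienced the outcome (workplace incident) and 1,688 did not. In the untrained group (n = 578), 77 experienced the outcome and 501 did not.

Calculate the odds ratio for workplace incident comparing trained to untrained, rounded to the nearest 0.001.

From the description: a = 150, b = 1688, c = 77, d = 501.
OR = (a·d)/(b·c) = (150 × 501) / (1688 × 77) = 75150 / 129976 = 0.57818
Exposure is associated with lower odds of workplace incident (OR = 0.58 < 1).

0.578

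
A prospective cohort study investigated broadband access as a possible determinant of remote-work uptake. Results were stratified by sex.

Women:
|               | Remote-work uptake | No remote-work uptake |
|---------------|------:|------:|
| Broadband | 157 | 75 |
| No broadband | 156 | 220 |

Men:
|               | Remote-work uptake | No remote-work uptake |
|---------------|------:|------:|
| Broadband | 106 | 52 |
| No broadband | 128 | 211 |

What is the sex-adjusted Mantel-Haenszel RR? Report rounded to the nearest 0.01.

RR_MH = Σ(aᵢ·n₀ᵢ/nᵢ) / Σ(cᵢ·n₁ᵢ/nᵢ), with n₁ᵢ = aᵢ+bᵢ (exposed), n₀ᵢ = cᵢ+dᵢ (unexposed), nᵢ = n₁ᵢ+n₀ᵢ.
Stratum 1 (Women): n₁ = 232, n₀ = 376, n = 608; a·n₀/n = 157·376/608 = 97.0921; c·n₁/n = 156·232/608 = 59.5263
Stratum 2 (Men): n₁ = 158, n₀ = 339, n = 497; a·n₀/n = 106·339/497 = 72.3018; c·n₁/n = 128·158/497 = 40.6922
RR_MH = (97.0921 + 72.3018) / (59.5263 + 40.6922) = 169.3939 / 100.2185 = 1.69025

1.69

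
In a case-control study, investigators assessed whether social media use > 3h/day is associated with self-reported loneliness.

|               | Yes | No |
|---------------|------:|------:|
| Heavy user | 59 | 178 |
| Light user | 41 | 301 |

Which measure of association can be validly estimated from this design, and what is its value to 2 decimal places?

Cells: a = 59, b = 178, c = 41, d = 301.
This is a case-control study: participants were sampled on outcome status, so risks in the source population cannot be estimated directly — relative risk is not valid here. The odds ratio is the appropriate measure.
OR = (a·d)/(b·c) = (59 × 301) / (178 × 41) = 17759 / 7298 = 2.43341

2.43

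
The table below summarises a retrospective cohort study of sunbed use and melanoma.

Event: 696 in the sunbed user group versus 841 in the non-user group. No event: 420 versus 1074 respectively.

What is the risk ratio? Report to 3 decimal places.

From the description: a = 696, b = 420, c = 841, d = 1074.
Risk in exposed = 696/1116 = 0.62366; risk in unexposed = 841/1915 = 0.43916.
RR = 0.62366 / 0.43916 = 1.42010
The risk among the exposed is 1.42 times that among the unexposed.

1.420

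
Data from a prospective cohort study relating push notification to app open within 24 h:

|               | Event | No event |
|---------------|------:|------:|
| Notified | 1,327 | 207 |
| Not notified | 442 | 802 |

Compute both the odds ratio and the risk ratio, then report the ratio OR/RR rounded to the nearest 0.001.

Cells: a = 1327, b = 207, c = 442, d = 802.
OR = (1327·802)/(207·442) = 1064254/91494 = 11.63195
Risk in exposed = 1327/1534 = 0.86506; risk in unexposed = 442/1244 = 0.35531; RR = 2.43469
OR/RR = 11.63195 / 2.43469 = 4.77759
The outcome is not rare, so the OR lies further from 1 than the RR.

4.778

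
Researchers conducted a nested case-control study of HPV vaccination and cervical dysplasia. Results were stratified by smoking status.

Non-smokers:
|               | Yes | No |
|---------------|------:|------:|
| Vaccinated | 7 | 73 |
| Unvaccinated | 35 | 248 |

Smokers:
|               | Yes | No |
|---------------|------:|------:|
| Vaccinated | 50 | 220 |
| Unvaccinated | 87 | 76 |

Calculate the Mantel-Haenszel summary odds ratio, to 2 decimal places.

OR_MH = Σ(aᵢdᵢ/nᵢ) / Σ(bᵢcᵢ/nᵢ), where nᵢ is the stratum total.
Stratum 1 (Non-smokers): n = 363; a·d/n = 7·248/363 = 4.7824; b·c/n = 73·35/363 = 7.0386
Stratum 2 (Smokers): n = 433; a·d/n = 50·76/433 = 8.7760; b·c/n = 220·87/433 = 44.2032
OR_MH = (4.7824 + 8.7760) / (7.0386 + 44.2032) = 13.5584 / 51.2418 = 0.26460

0.26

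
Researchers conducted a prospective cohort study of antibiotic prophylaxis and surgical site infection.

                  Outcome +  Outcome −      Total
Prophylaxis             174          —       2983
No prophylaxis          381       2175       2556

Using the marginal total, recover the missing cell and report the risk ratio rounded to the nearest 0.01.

0.39

The missing cell is in the exposed row: 2983 − 174 = 2809.
So a = 174, b = 2809, c = 381, d = 2175.
RR = [a/(a+b)] / [c/(c+d)] = (174/2983) / (381/2556) = 0.05833/0.14906 = 0.39132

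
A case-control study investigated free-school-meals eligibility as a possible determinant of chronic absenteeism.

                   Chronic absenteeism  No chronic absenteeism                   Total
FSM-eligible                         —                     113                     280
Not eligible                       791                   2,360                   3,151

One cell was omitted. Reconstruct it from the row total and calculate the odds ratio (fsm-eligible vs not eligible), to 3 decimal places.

4.409

The missing cell is in the exposed row: 280 − 113 = 167.
So a = 167, b = 113, c = 791, d = 2360.
OR = (a·d)/(b·c) = (167 × 2360) / (113 × 791) = 394120 / 89383 = 4.40934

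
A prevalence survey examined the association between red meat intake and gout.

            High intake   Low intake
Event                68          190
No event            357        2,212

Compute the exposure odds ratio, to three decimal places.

2.218

Reading the table with exposure as columns: a = 68 (High intake, case), b = 357 (High intake, non-case), c = 190 (Low intake, case), d = 2212.
OR = (a·d)/(b·c) = (68 × 2212) / (357 × 190) = 150416 / 67830 = 2.21754
The odds of gout are about 2.22 times as high in the high intake group.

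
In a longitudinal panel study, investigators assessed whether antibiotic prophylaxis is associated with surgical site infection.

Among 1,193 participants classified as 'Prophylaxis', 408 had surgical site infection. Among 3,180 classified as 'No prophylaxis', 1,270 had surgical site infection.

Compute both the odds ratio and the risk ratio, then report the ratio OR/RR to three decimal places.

From the description: a = 408, b = 785, c = 1270, d = 1910.
OR = (408·1910)/(785·1270) = 779280/996950 = 0.78166
Risk in exposed = 408/1193 = 0.34199; risk in unexposed = 1270/3180 = 0.39937; RR = 0.85633
OR/RR = 0.78166 / 0.85633 = 0.91280
The outcome is not rare, so the OR lies further from 1 than the RR.

0.913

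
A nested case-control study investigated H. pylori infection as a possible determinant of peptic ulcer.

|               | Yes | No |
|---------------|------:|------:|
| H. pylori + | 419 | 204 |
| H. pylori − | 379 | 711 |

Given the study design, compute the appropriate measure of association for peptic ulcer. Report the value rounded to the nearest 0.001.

3.853

Cells: a = 419, b = 204, c = 379, d = 711.
This is a nested case-control study: participants were sampled on outcome status, so risks in the source population cannot be estimated directly — relative risk is not valid here. The odds ratio is the appropriate measure.
OR = (a·d)/(b·c) = (419 × 711) / (204 × 379) = 297909 / 77316 = 3.85314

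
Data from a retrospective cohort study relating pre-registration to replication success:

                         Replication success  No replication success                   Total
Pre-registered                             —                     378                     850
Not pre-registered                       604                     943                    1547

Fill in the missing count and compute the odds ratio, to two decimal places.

1.95

The missing cell is in the exposed row: 850 − 378 = 472.
So a = 472, b = 378, c = 604, d = 943.
OR = (a·d)/(b·c) = (472 × 943) / (378 × 604) = 445096 / 228312 = 1.94951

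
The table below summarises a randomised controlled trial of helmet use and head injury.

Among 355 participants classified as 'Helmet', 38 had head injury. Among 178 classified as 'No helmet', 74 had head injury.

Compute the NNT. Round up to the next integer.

Risk in treated group = 38/355 = 0.10704; risk in control = 74/178 = 0.41573.
Absolute risk reduction = 0.41573 − 0.10704 = 0.30869
NNT = 1 / ARR = 1 / 0.30869 = 3.240 → round up → 4

4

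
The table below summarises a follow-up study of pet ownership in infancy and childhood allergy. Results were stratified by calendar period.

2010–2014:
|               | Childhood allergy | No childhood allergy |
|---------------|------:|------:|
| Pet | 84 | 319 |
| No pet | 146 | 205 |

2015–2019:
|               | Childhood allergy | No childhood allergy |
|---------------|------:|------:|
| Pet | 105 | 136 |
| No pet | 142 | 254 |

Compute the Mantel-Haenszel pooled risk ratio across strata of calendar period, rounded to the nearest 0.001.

0.792

RR_MH = Σ(aᵢ·n₀ᵢ/nᵢ) / Σ(cᵢ·n₁ᵢ/nᵢ), with n₁ᵢ = aᵢ+bᵢ (exposed), n₀ᵢ = cᵢ+dᵢ (unexposed), nᵢ = n₁ᵢ+n₀ᵢ.
Stratum 1 (2010–2014): n₁ = 403, n₀ = 351, n = 754; a·n₀/n = 84·351/754 = 39.1034; c·n₁/n = 146·403/754 = 78.0345
Stratum 2 (2015–2019): n₁ = 241, n₀ = 396, n = 637; a·n₀/n = 105·396/637 = 65.2747; c·n₁/n = 142·241/637 = 53.7237
RR_MH = (39.1034 + 65.2747) / (78.0345 + 53.7237) = 104.3782 / 131.7582 = 0.79219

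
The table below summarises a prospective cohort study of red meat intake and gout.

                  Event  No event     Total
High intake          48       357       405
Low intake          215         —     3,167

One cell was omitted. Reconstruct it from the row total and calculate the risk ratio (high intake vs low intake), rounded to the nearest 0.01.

1.75

The missing cell is in the unexposed row: 3167 − 215 = 2952.
So a = 48, b = 357, c = 215, d = 2952.
RR = [a/(a+b)] / [c/(c+d)] = (48/405) / (215/3167) = 0.11852/0.06789 = 1.74581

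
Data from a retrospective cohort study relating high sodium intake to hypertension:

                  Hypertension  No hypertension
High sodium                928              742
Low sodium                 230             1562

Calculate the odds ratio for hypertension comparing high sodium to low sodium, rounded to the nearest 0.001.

Cells: a = 928, b = 742, c = 230, d = 1562.
OR = (a·d)/(b·c) = (928 × 1562) / (742 × 230) = 1449536 / 170660 = 8.49371
The odds of hypertension are about 8.49 times as high in the high sodium group.

8.494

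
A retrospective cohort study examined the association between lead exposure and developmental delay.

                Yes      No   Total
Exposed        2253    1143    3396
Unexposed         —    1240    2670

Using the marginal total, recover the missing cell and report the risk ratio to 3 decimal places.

The missing cell is in the unexposed row: 2670 − 1240 = 1430.
So a = 2253, b = 1143, c = 1430, d = 1240.
RR = [a/(a+b)] / [c/(c+d)] = (2253/3396) / (1430/2670) = 0.66343/0.53558 = 1.23871

1.239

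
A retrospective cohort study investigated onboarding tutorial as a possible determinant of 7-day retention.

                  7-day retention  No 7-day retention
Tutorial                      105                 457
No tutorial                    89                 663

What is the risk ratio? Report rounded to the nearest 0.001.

Cells: a = 105, b = 457, c = 89, d = 663.
Risk in exposed = 105/562 = 0.18683; risk in unexposed = 89/752 = 0.11835.
RR = 0.18683 / 0.11835 = 1.57863
The risk among the exposed is 1.58 times that among the unexposed.

1.579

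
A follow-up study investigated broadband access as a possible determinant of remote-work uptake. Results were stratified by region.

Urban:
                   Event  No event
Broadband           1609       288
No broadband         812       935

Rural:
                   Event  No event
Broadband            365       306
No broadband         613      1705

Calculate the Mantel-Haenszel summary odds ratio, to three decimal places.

4.893

OR_MH = Σ(aᵢdᵢ/nᵢ) / Σ(bᵢcᵢ/nᵢ), where nᵢ is the stratum total.
Stratum 1 (Urban): n = 3644; a·d/n = 1609·935/3644 = 412.8471; b·c/n = 288·812/3644 = 64.1756
Stratum 2 (Rural): n = 2989; a·d/n = 365·1705/2989 = 208.2051; b·c/n = 306·613/2989 = 62.7561
OR_MH = (412.8471 + 208.2051) / (64.1756 + 62.7561) = 621.0522 / 126.9317 = 4.89280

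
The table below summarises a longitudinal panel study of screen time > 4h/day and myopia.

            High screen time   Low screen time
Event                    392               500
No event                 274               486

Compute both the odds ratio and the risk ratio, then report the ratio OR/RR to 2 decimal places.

Reading the table with exposure as columns: a = 392 (High screen time, case), b = 274 (High screen time, non-case), c = 500 (Low screen time, case), d = 486.
OR = (392·486)/(274·500) = 190512/137000 = 1.39060
Risk in exposed = 392/666 = 0.58859; risk in unexposed = 500/986 = 0.50710; RR = 1.16070
OR/RR = 1.39060 / 1.16070 = 1.19807
The outcome is not rare, so the OR lies further from 1 than the RR.

1.20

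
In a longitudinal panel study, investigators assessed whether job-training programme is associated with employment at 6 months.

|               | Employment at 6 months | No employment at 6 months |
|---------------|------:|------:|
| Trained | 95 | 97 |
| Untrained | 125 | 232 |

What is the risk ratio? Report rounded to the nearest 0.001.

1.413

Cells: a = 95, b = 97, c = 125, d = 232.
Risk in exposed = 95/192 = 0.49479; risk in unexposed = 125/357 = 0.35014.
RR = 0.49479 / 0.35014 = 1.41313
The risk among the exposed is 1.41 times that among the unexposed.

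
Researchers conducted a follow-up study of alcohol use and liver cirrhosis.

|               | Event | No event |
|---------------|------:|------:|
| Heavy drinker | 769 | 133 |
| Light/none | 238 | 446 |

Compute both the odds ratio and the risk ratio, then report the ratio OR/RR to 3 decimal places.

4.422

Cells: a = 769, b = 133, c = 238, d = 446.
OR = (769·446)/(133·238) = 342974/31654 = 10.83509
Risk in exposed = 769/902 = 0.85255; risk in unexposed = 238/684 = 0.34795; RR = 2.45019
OR/RR = 10.83509 / 2.45019 = 4.42215
The outcome is not rare, so the OR lies further from 1 than the RR.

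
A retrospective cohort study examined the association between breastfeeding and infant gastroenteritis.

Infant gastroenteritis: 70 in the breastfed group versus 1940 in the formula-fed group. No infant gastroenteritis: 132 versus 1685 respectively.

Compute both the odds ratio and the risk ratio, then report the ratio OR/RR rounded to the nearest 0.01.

0.71

From the description: a = 70, b = 132, c = 1940, d = 1685.
OR = (70·1685)/(132·1940) = 117950/256080 = 0.46060
Risk in exposed = 70/202 = 0.34653; risk in unexposed = 1940/3625 = 0.53517; RR = 0.64752
OR/RR = 0.46060 / 0.64752 = 0.71133
The outcome is not rare, so the OR lies further from 1 than the RR.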